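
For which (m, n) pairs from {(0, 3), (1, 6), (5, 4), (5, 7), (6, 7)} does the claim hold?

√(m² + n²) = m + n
Testing each pair:
(0, 3): LHS = 3, RHS = 3 → holds
(1, 6): LHS = √(37) ≈ 6.083, RHS = 7 → fails
(5, 4): LHS = √(41) ≈ 6.403, RHS = 9 → fails
(5, 7): LHS = √(74) ≈ 8.602, RHS = 12 → fails
(6, 7): LHS = √(85) ≈ 9.22, RHS = 13 → fails

1 of 5 pairs satisfies the claim.

Answer: (0, 3)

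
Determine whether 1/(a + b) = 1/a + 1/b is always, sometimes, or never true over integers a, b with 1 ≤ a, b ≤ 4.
Never true

The claim fails for every pair in the range. For instance at (a, b) = (2, 2): LHS = 1/4, RHS = 1.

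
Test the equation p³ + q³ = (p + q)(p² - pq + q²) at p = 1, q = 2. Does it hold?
Substituting p = 1, q = 2:

LHS = 1³ + 2³ = 9
RHS = (1 + 2)(1² - 1·2 + 2²) = 9

LHS = RHS, so the equation holds at this point.

Answer: Holds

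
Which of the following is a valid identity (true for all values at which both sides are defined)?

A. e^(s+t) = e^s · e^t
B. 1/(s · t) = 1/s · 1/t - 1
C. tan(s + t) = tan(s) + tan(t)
A

A: holds — e.g. at (5, 8), both sides equal e^13 ≈ 442413.4.
B: fails at (2, 7) — LHS = 1/14, RHS = -13/14.
C: fails at (3, 3) — LHS = tan(6) ≈ -0.291, RHS = 2·tan(3) ≈ -0.2851.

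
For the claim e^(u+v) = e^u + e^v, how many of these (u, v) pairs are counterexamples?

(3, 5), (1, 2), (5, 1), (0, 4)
Testing each pair:
(3, 5): LHS = e^8 ≈ 2981, RHS = e^3 + e^5 ≈ 168.5 → counterexample
(1, 2): LHS = e^3 ≈ 20.09, RHS = e + e^2 ≈ 10.11 → counterexample
(5, 1): LHS = e^6 ≈ 403.4, RHS = e + e^5 ≈ 151.1 → counterexample
(0, 4): LHS = e^4 ≈ 54.6, RHS = 1 + e^4 ≈ 55.6 → counterexample

That makes 4 counterexamples.

Answer: 4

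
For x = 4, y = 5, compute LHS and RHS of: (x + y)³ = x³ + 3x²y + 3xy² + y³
LHS = (4 + 5)³ = 729
RHS = 4³ + 3·4²·5 + 3·4·5² + 5³ = 729

LHS = RHS: the two sides agree.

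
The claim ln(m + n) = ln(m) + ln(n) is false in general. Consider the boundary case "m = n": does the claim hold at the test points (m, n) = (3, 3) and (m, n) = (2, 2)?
Only at (2, 2)

At (3, 3): LHS = ln(6) ≈ 1.792 ≠ RHS = 2·ln(3) ≈ 2.197
At (2, 2): LHS = ln(4) ≈ 1.386, RHS = 2·ln(2) ≈ 1.386 → equal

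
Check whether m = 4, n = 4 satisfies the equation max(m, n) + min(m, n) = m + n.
Holds

Substituting m = 4, n = 4:

LHS = max(4, 4) + min(4, 4) = 8
RHS = 4 + 4 = 8

LHS = RHS, so the equation holds at this point.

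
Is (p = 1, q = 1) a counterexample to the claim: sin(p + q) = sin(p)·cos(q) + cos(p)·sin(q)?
No

Substituting p = 1, q = 1:
LHS = sin(1 + 1) = sin(2) ≈ 0.9093
RHS = sin(1)·cos(1) + cos(1)·sin(1) = 2·sin(1)·cos(1) ≈ 0.9093

The sides agree, so this pair does not disprove the claim.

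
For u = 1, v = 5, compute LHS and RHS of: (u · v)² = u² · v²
LHS = (1 · 5)² = 25
RHS = 1² · 5² = 25

LHS = RHS: the two sides agree.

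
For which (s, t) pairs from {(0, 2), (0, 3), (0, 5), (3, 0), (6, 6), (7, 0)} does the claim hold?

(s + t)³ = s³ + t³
Testing each pair:
(0, 2): LHS = 8, RHS = 8 → holds
(0, 3): LHS = 27, RHS = 27 → holds
(0, 5): LHS = 125, RHS = 125 → holds
(3, 0): LHS = 27, RHS = 27 → holds
(6, 6): LHS = 1728, RHS = 432 → fails
(7, 0): LHS = 343, RHS = 343 → holds

5 of 6 pairs satisfy the claim.

Answer: (0, 2), (0, 3), (0, 5), (3, 0), (7, 0)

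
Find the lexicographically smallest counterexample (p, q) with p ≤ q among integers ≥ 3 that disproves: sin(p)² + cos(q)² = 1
(p, q) = (3, 4)

Substituting (3, 4) into the claim:
LHS = sin(3)² + cos(4)² ≈ 0.4472
RHS = 1

Since LHS ≠ RHS, this pair disproves the claim, and no lexicographically smaller pair (p ≤ q, integers ≥ 3) does.

For instance (3, 5) is also a counterexample (LHS = sin(3)² + cos(5)² ≈ 0.1004, RHS = 1), but it's lexicographically larger.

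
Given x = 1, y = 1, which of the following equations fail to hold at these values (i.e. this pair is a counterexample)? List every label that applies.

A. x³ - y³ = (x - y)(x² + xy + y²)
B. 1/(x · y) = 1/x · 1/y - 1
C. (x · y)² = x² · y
Evaluating each claim at the given values:
A. LHS = 0, RHS = 0 → holds here (LHS = RHS)
B. LHS = 1, RHS = 0 → fails here (LHS ≠ RHS)
C. LHS = 1, RHS = 1 → holds here (LHS = RHS)

Answer: B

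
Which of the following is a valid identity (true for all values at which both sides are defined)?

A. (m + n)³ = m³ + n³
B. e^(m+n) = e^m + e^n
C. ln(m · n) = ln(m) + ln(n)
C

A: fails at (2, 5) — LHS = 343, RHS = 133.
B: fails at (1, 4) — LHS = e^5 ≈ 148.4, RHS = e + e^4 ≈ 57.32.
C: holds — e.g. at (1, 3), both sides equal ln(3) ≈ 1.099.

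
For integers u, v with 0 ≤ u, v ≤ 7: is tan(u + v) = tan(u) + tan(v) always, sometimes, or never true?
Sometimes true

It holds at (u, v) = (1, 0) (both sides equal tan(1) ≈ 1.557), but fails at (u, v) = (7, 4) (LHS = tan(11) ≈ -226, RHS = tan(7) + tan(4) ≈ 2.029).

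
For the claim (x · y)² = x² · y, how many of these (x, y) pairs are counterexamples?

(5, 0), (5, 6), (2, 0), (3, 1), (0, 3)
1

Testing each pair:
(5, 0): LHS = 0, RHS = 0 → satisfies claim
(5, 6): LHS = 900, RHS = 150 → counterexample
(2, 0): LHS = 0, RHS = 0 → satisfies claim
(3, 1): LHS = 9, RHS = 9 → satisfies claim
(0, 3): LHS = 0, RHS = 0 → satisfies claim

That makes 1 counterexample.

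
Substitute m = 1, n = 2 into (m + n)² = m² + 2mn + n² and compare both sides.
LHS = (1 + 2)² = 9
RHS = 1² + 2·1·2 + 2² = 9

LHS = RHS: the two sides agree.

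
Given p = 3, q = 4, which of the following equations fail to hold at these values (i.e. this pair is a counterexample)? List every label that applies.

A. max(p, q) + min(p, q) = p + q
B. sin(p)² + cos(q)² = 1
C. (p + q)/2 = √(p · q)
B, C

Evaluating each claim at the given values:
A. LHS = 7, RHS = 7 → holds here (LHS = RHS)
B. LHS = sin(3)² + cos(4)² ≈ 0.4472, RHS = 1 → fails here (LHS ≠ RHS)
C. LHS = 7/2, RHS = 2·√(3) ≈ 3.464 → fails here (LHS ≠ RHS)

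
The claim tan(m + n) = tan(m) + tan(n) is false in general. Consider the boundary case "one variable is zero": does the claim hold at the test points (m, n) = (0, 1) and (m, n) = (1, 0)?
At (0, 1): LHS = tan(1) ≈ 1.557, RHS = tan(1) ≈ 1.557 → equal
At (1, 0): LHS = tan(1) ≈ 1.557, RHS = tan(1) ≈ 1.557 → equal

So the claim does hold at both of these boundary points, even though it is not an identity.

Answer: Yes, holds at both test points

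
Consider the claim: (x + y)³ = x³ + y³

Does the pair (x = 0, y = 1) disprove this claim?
No

Substituting x = 0, y = 1:
LHS = (0 + 1)³ = 1
RHS = 0³ + 1³ = 1

The sides agree, so this pair does not disprove the claim.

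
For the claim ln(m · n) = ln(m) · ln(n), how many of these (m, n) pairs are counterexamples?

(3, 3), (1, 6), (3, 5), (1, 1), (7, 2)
Testing each pair:
(3, 3): LHS = ln(9) ≈ 2.197, RHS = ln(3)² ≈ 1.207 → counterexample
(1, 6): LHS = ln(6) ≈ 1.792, RHS = 0 → counterexample
(3, 5): LHS = ln(15) ≈ 2.708, RHS = ln(3)·ln(5) ≈ 1.768 → counterexample
(1, 1): LHS = 0, RHS = 0 → satisfies claim
(7, 2): LHS = ln(14) ≈ 2.639, RHS = ln(2)·ln(7) ≈ 1.349 → counterexample

That makes 4 counterexamples.

Answer: 4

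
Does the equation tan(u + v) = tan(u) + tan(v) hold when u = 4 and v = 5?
Fails

Substituting u = 4, v = 5:

LHS = tan(4 + 5) = tan(9) ≈ -0.4523
RHS = tan(4) + tan(5) ≈ -2.223

LHS ≠ RHS, so the equation does not hold at this point.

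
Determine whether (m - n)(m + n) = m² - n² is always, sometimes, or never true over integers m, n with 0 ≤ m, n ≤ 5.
Always true

The identity holds for every pair in the range. For instance at (m, n) = (3, 5): both sides equal -16.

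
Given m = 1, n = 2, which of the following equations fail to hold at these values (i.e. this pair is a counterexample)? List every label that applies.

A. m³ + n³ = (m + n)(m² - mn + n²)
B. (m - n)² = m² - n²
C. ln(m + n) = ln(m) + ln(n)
Evaluating each claim at the given values:
A. LHS = 9, RHS = 9 → holds here (LHS = RHS)
B. LHS = 1, RHS = -3 → fails here (LHS ≠ RHS)
C. LHS = ln(3) ≈ 1.099, RHS = ln(2) ≈ 0.6931 → fails here (LHS ≠ RHS)

Answer: B, C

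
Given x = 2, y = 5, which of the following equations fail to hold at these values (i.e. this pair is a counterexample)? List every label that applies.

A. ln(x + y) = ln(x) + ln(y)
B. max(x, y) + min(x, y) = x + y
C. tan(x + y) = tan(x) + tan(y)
A, C

Evaluating each claim at the given values:
A. LHS = ln(7) ≈ 1.946, RHS = ln(2) + ln(5) ≈ 2.303 → fails here (LHS ≠ RHS)
B. LHS = 7, RHS = 7 → holds here (LHS = RHS)
C. LHS = tan(7) ≈ 0.8714, RHS = tan(5) + tan(2) ≈ -5.566 → fails here (LHS ≠ RHS)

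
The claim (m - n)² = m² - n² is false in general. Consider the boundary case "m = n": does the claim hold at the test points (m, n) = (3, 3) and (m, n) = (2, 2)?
Yes, holds at both test points

At (3, 3): LHS = 0, RHS = 0 → equal
At (2, 2): LHS = 0, RHS = 0 → equal

So the claim does hold at both of these boundary points, even though it is not an identity.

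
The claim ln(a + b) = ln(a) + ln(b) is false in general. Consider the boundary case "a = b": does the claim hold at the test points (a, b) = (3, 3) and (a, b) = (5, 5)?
No, fails at both test points

At (3, 3): LHS = ln(6) ≈ 1.792 ≠ RHS = 2·ln(3) ≈ 2.197
At (5, 5): LHS = ln(10) ≈ 2.303 ≠ RHS = 2·ln(5) ≈ 3.219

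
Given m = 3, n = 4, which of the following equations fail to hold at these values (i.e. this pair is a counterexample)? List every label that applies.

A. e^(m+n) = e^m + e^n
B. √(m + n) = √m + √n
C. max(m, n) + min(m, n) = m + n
A, B

Evaluating each claim at the given values:
A. LHS = e^7 ≈ 1097, RHS = e^3 + e^4 ≈ 74.68 → fails here (LHS ≠ RHS)
B. LHS = √(7) ≈ 2.646, RHS = √(3) + 2 ≈ 3.732 → fails here (LHS ≠ RHS)
C. LHS = 7, RHS = 7 → holds here (LHS = RHS)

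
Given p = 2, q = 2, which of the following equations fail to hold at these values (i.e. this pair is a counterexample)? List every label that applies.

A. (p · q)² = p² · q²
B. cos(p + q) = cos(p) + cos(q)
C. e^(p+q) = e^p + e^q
B, C

Evaluating each claim at the given values:
A. LHS = 16, RHS = 16 → holds here (LHS = RHS)
B. LHS = cos(4) ≈ -0.6536, RHS = 2·cos(2) ≈ -0.8323 → fails here (LHS ≠ RHS)
C. LHS = e^4 ≈ 54.6, RHS = 2·e^2 ≈ 14.78 → fails here (LHS ≠ RHS)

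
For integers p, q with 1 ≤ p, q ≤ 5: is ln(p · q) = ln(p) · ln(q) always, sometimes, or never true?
Sometimes true

It holds at (p, q) = (1, 1) (both sides equal 0), but fails at (p, q) = (5, 2) (LHS = ln(10) ≈ 2.303, RHS = ln(2)·ln(5) ≈ 1.116).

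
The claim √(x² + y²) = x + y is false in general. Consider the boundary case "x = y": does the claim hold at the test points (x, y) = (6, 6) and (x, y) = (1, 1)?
At (6, 6): LHS = 6·√(2) ≈ 8.485 ≠ RHS = 12
At (1, 1): LHS = √(2) ≈ 1.414 ≠ RHS = 2

Answer: No, fails at both test points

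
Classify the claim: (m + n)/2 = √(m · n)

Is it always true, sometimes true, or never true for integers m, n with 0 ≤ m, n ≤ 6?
Sometimes true

It holds at (m, n) = (2, 2) (both sides equal 2), but fails at (m, n) = (2, 5) (LHS = 7/2, RHS = √(10) ≈ 3.162).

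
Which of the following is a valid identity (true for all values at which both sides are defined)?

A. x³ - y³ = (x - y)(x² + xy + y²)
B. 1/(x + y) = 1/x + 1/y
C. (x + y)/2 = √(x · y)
A

A: holds — e.g. at (3, 3), both sides equal 0.
B: fails at (4, 6) — LHS = 1/10, RHS = 5/12.
C: fails at (2, 5) — LHS = 7/2, RHS = √(10) ≈ 3.162.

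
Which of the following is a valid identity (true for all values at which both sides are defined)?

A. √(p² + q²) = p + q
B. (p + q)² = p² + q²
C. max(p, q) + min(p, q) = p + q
C

A: fails at (5, 5) — LHS = 5·√(2) ≈ 7.071, RHS = 10.
B: fails at (3, 7) — LHS = 100, RHS = 58.
C: holds — e.g. at (2, 4), both sides equal 6.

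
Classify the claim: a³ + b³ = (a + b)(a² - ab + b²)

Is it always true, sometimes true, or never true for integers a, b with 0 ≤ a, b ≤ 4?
The identity holds for every pair in the range. For instance at (a, b) = (3, 0): both sides equal 27.

Answer: Always true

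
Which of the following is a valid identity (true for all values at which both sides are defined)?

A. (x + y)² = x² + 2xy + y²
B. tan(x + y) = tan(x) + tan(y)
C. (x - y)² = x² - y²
A

A: holds — e.g. at (3, 3), both sides equal 36.
B: fails at (5, 8) — LHS = tan(13) ≈ 0.463, RHS = tan(8) + tan(5) ≈ -10.18.
C: fails at (2, 3) — LHS = 1, RHS = -5.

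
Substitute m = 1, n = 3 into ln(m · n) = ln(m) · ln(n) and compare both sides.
LHS = ln(1 · 3) = ln(3) ≈ 1.099
RHS = ln(1) · ln(3) = 0

LHS ≠ RHS (they differ by about 1.099), so the equation does not hold here.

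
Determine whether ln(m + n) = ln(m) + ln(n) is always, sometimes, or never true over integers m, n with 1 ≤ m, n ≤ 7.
It holds at (m, n) = (2, 2) (both sides equal ln(4) ≈ 1.386), but fails at (m, n) = (5, 4) (LHS = ln(9) ≈ 2.197, RHS = ln(4) + ln(5) ≈ 2.996).

Answer: Sometimes true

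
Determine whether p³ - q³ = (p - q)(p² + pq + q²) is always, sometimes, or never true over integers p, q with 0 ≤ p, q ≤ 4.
The identity holds for every pair in the range. For instance at (p, q) = (4, 1): both sides equal 63.

Answer: Always true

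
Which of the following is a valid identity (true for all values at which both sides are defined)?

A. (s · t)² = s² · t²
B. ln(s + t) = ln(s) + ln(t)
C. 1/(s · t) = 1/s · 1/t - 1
A: holds — e.g. at (2, 5), both sides equal 100.
B: fails at (5, 8) — LHS = ln(13) ≈ 2.565, RHS = ln(5) + ln(8) ≈ 3.689.
C: fails at (1, 2) — LHS = 1/2, RHS = -1/2.

Answer: A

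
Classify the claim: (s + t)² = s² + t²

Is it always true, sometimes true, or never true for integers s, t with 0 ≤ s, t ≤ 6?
Sometimes true

It holds at (s, t) = (6, 0) (both sides equal 36), but fails at (s, t) = (1, 3) (LHS = 16, RHS = 10).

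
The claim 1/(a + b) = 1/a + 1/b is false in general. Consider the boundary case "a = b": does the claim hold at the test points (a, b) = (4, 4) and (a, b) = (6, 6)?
At (4, 4): LHS = 1/8 ≠ RHS = 1/2
At (6, 6): LHS = 1/12 ≠ RHS = 1/3

Answer: No, fails at both test points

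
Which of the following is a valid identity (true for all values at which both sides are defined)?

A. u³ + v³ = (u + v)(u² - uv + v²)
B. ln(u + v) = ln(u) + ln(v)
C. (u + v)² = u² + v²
A: holds — e.g. at (2, 3), both sides equal 35.
B: fails at (1, 4) — LHS = ln(5) ≈ 1.609, RHS = ln(4) ≈ 1.386.
C: fails at (2, 7) — LHS = 81, RHS = 53.

Answer: A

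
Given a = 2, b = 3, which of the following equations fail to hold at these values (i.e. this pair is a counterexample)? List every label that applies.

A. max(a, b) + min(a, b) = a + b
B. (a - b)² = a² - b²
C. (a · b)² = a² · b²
B

Evaluating each claim at the given values:
A. LHS = 5, RHS = 5 → holds here (LHS = RHS)
B. LHS = 1, RHS = -5 → fails here (LHS ≠ RHS)
C. LHS = 36, RHS = 36 → holds here (LHS = RHS)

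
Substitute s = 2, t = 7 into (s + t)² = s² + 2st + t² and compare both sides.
LHS = (2 + 7)² = 81
RHS = 2² + 2·2·7 + 7² = 81

LHS = RHS: the two sides agree.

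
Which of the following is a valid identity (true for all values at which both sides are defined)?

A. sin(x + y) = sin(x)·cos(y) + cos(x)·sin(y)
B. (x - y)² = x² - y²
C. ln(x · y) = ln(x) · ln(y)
A

A: holds — e.g. at (1, 2), both sides equal sin(3) ≈ 0.1411.
B: fails at (3, 4) — LHS = 1, RHS = -7.
C: fails at (2, 7) — LHS = ln(14) ≈ 2.639, RHS = ln(2)·ln(7) ≈ 1.349.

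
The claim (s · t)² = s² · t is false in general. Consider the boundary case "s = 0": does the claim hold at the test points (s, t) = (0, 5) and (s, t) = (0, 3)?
At (0, 5): LHS = 0, RHS = 0 → equal
At (0, 3): LHS = 0, RHS = 0 → equal

So the claim does hold at both of these boundary points, even though it is not an identity.

Answer: Yes, holds at both test points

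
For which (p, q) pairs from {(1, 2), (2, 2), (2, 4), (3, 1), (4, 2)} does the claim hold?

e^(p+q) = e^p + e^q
None

Testing each pair:
(1, 2): LHS = e^3 ≈ 20.09, RHS = e + e^2 ≈ 10.11 → fails
(2, 2): LHS = e^4 ≈ 54.6, RHS = 2·e^2 ≈ 14.78 → fails
(2, 4): LHS = e^6 ≈ 403.4, RHS = e^2 + e^4 ≈ 61.99 → fails
(3, 1): LHS = e^4 ≈ 54.6, RHS = e + e^3 ≈ 22.8 → fails
(4, 2): LHS = e^6 ≈ 403.4, RHS = e^2 + e^4 ≈ 61.99 → fails

No pair satisfies the claim.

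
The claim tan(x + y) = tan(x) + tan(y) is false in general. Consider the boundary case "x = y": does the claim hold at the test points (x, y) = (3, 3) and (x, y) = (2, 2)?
No, fails at both test points

At (3, 3): LHS = tan(6) ≈ -0.291 ≠ RHS = 2·tan(3) ≈ -0.2851
At (2, 2): LHS = tan(4) ≈ 1.158 ≠ RHS = 2·tan(2) ≈ -4.37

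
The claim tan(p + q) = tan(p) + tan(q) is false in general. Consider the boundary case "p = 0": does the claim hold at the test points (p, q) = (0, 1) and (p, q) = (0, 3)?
At (0, 1): LHS = tan(1) ≈ 1.557, RHS = tan(1) ≈ 1.557 → equal
At (0, 3): LHS = tan(3) ≈ -0.1425, RHS = tan(3) ≈ -0.1425 → equal

So the claim does hold at both of these boundary points, even though it is not an identity.

Answer: Yes, holds at both test points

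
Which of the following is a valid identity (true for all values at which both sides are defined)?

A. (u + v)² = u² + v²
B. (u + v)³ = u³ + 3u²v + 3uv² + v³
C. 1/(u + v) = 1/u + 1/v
A: fails at (1, 3) — LHS = 16, RHS = 10.
B: holds — e.g. at (1, 4), both sides equal 125.
C: fails at (1, 5) — LHS = 1/6, RHS = 6/5.

Answer: B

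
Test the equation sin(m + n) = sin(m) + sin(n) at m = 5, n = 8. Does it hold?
Fails

Substituting m = 5, n = 8:

LHS = sin(5 + 8) = sin(13) ≈ 0.4202
RHS = sin(5) + sin(8) ≈ 0.03043

LHS ≠ RHS, so the equation does not hold at this point.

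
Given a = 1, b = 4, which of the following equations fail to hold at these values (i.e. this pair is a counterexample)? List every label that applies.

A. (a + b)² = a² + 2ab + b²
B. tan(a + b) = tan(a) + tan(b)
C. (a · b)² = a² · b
Evaluating each claim at the given values:
A. LHS = 25, RHS = 25 → holds here (LHS = RHS)
B. LHS = tan(5) ≈ -3.381, RHS = tan(4) + tan(1) ≈ 2.715 → fails here (LHS ≠ RHS)
C. LHS = 16, RHS = 4 → fails here (LHS ≠ RHS)

Answer: B, C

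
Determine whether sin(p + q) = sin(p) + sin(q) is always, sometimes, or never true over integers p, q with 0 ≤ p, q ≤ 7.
It holds at (p, q) = (0, 5) (both sides equal sin(5) ≈ -0.9589), but fails at (p, q) = (7, 4) (LHS = sin(11) ≈ -1, RHS = sin(4) + sin(7) ≈ -0.09982).

Answer: Sometimes true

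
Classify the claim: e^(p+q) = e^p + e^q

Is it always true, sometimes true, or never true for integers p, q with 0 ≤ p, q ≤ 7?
The claim fails for every pair in the range. For instance at (p, q) = (7, 5): LHS = e^12 ≈ 162754.8, RHS = e^5 + e^7 ≈ 1245.

Answer: Never true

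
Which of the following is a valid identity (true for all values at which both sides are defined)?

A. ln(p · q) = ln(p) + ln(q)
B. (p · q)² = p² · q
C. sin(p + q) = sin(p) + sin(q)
A: holds — e.g. at (2, 7), both sides equal ln(14) ≈ 2.639.
B: fails at (4, 5) — LHS = 400, RHS = 80.
C: fails at (1, 4) — LHS = sin(5) ≈ -0.9589, RHS = sin(4) + sin(1) ≈ 0.08467.

Answer: A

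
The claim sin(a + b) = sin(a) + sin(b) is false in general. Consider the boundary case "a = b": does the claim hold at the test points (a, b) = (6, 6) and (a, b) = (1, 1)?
At (6, 6): LHS = sin(12) ≈ -0.5366 ≠ RHS = 2·sin(6) ≈ -0.5588
At (1, 1): LHS = sin(2) ≈ 0.9093 ≠ RHS = 2·sin(1) ≈ 1.683

Answer: No, fails at both test points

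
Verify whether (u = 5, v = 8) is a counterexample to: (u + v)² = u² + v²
Substituting u = 5, v = 8:
LHS = (5 + 8)² = 169
RHS = 5² + 8² = 89

Since LHS ≠ RHS, this pair disproves the claim.

Answer: Yes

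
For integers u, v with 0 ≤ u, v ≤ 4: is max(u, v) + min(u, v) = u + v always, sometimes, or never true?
The identity holds for every pair in the range. For instance at (u, v) = (3, 3): both sides equal 6.

Answer: Always true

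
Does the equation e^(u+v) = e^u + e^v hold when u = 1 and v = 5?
Substituting u = 1, v = 5:

LHS = e^(1+5) = e^6 ≈ 403.4
RHS = e^1 + e^5 = e + e^5 ≈ 151.1

LHS ≠ RHS, so the equation does not hold at this point.

Answer: Fails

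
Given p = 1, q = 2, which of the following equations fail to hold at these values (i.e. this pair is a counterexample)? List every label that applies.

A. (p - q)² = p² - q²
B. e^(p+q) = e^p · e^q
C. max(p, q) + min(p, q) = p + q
A

Evaluating each claim at the given values:
A. LHS = 1, RHS = -3 → fails here (LHS ≠ RHS)
B. LHS = e^3 ≈ 20.09, RHS = e^3 ≈ 20.09 → holds here (LHS = RHS)
C. LHS = 3, RHS = 3 → holds here (LHS = RHS)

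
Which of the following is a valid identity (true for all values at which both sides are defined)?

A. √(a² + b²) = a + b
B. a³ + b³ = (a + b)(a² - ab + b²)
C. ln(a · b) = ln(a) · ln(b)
A: fails at (3, 7) — LHS = √(58) ≈ 7.616, RHS = 10.
B: holds — e.g. at (4, 5), both sides equal 189.
C: fails at (6, 7) — LHS = ln(42) ≈ 3.738, RHS = ln(6)·ln(7) ≈ 3.487.

Answer: B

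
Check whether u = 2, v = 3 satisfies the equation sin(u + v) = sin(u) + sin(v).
Substituting u = 2, v = 3:

LHS = sin(2 + 3) = sin(5) ≈ -0.9589
RHS = sin(2) + sin(3) ≈ 1.05

LHS ≠ RHS, so the equation does not hold at this point.

Answer: Fails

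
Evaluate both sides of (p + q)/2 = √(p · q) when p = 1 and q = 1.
LHS = (1 + 1)/2 = 1
RHS = √(1 · 1) = 1

LHS = RHS: the two sides agree.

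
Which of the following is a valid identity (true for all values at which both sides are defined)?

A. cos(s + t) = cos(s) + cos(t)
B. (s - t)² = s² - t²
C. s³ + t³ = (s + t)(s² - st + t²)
A: fails at (1, 3) — LHS = cos(4) ≈ -0.6536, RHS = cos(3) + cos(1) ≈ -0.4497.
B: fails at (5, 8) — LHS = 9, RHS = -39.
C: holds — e.g. at (5, 8), both sides equal 637.

Answer: C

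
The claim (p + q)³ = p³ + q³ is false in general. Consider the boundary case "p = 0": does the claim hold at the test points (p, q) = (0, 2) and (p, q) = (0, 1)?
Yes, holds at both test points

At (0, 2): LHS = 8, RHS = 8 → equal
At (0, 1): LHS = 1, RHS = 1 → equal

So the claim does hold at both of these boundary points, even though it is not an identity.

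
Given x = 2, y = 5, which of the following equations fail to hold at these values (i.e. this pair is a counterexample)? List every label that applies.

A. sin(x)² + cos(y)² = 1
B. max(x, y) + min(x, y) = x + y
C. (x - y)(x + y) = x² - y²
A

Evaluating each claim at the given values:
A. LHS = cos(5)² + sin(2)² ≈ 0.9073, RHS = 1 → fails here (LHS ≠ RHS)
B. LHS = 7, RHS = 7 → holds here (LHS = RHS)
C. LHS = -21, RHS = -21 → holds here (LHS = RHS)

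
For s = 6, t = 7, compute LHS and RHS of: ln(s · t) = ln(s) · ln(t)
LHS = ln(6 · 7) = ln(42) ≈ 3.738
RHS = ln(6) · ln(7) ≈ 3.487

LHS ≠ RHS (they differ by about 0.2511), so the equation does not hold here.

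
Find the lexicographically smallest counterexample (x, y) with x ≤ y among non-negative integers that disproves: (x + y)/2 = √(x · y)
Substituting (0, 1) into the claim:
LHS = (0 + 1)/2 = 1/2
RHS = √(0 · 1) = 0

Since LHS ≠ RHS, this pair disproves the claim, and no lexicographically smaller pair (x ≤ y, non-negative integers) does.

For instance (4, 5) is also a counterexample (LHS = 9/2, RHS = 2·√(5) ≈ 4.472), but it's lexicographically larger.

Answer: (x, y) = (0, 1)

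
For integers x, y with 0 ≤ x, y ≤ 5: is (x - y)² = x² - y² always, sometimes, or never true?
Sometimes true

It holds at (x, y) = (0, 0) (both sides equal 0), but fails at (x, y) = (4, 1) (LHS = 9, RHS = 15).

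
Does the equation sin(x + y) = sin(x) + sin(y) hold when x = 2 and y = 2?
Substituting x = 2, y = 2:

LHS = sin(2 + 2) = sin(4) ≈ -0.7568
RHS = sin(2) + sin(2) = 2·sin(2) ≈ 1.819

LHS ≠ RHS, so the equation does not hold at this point.

Answer: Fails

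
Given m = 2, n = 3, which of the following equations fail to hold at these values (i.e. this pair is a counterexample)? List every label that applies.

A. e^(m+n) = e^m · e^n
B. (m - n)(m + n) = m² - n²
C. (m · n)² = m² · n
C

Evaluating each claim at the given values:
A. LHS = e^5 ≈ 148.4, RHS = e^5 ≈ 148.4 → holds here (LHS = RHS)
B. LHS = -5, RHS = -5 → holds here (LHS = RHS)
C. LHS = 36, RHS = 12 → fails here (LHS ≠ RHS)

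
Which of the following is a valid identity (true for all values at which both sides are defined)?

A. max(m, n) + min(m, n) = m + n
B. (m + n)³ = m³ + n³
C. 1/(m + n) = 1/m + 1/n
A

A: holds — e.g. at (1, 3), both sides equal 4.
B: fails at (2, 7) — LHS = 729, RHS = 351.
C: fails at (3, 5) — LHS = 1/8, RHS = 8/15.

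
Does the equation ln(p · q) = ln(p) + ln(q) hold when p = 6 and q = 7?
Substituting p = 6, q = 7:

LHS = ln(6 · 7) = ln(42) ≈ 3.738
RHS = ln(6) + ln(7) ≈ 3.738

LHS = RHS, so the equation holds at this point.

Answer: Holds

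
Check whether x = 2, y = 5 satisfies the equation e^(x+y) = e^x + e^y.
Substituting x = 2, y = 5:

LHS = e^(2+5) = e^7 ≈ 1097
RHS = e^2 + e^5 ≈ 155.8

LHS ≠ RHS, so the equation does not hold at this point.

Answer: Fails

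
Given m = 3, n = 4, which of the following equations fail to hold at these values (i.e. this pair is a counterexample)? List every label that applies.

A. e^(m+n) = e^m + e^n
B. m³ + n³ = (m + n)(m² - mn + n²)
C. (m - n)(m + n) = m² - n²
A

Evaluating each claim at the given values:
A. LHS = e^7 ≈ 1097, RHS = e^3 + e^4 ≈ 74.68 → fails here (LHS ≠ RHS)
B. LHS = 91, RHS = 91 → holds here (LHS = RHS)
C. LHS = -7, RHS = -7 → holds here (LHS = RHS)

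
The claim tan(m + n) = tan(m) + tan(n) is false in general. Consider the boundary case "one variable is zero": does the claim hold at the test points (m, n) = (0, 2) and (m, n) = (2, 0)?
At (0, 2): LHS = tan(2) ≈ -2.185, RHS = tan(2) ≈ -2.185 → equal
At (2, 0): LHS = tan(2) ≈ -2.185, RHS = tan(2) ≈ -2.185 → equal

So the claim does hold at both of these boundary points, even though it is not an identity.

Answer: Yes, holds at both test points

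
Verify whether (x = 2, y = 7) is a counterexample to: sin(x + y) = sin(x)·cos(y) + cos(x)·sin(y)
Substituting x = 2, y = 7:
LHS = sin(2 + 7) = sin(9) ≈ 0.4121
RHS = sin(2)·cos(7) + cos(2)·sin(7) = sin(7)·cos(2) + sin(2)·cos(7) ≈ 0.4121

The sides agree, so this pair does not disprove the claim.

Answer: No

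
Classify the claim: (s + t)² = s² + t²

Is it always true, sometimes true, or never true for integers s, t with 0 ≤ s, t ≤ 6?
It holds at (s, t) = (3, 0) (both sides equal 9), but fails at (s, t) = (5, 2) (LHS = 49, RHS = 29).

Answer: Sometimes true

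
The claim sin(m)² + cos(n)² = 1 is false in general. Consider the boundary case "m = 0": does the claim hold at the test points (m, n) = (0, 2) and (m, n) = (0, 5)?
No, fails at both test points

At (0, 2): LHS = cos(2)² ≈ 0.1732 ≠ RHS = 1
At (0, 5): LHS = cos(5)² ≈ 0.08046 ≠ RHS = 1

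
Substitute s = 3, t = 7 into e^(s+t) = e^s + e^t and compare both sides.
LHS = e^(3+7) = e^10 ≈ 22026.5
RHS = e^3 + e^7 ≈ 1117

LHS ≠ RHS (they differ by about 20909.7), so the equation does not hold here.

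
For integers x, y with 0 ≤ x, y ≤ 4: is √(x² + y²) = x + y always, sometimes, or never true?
Sometimes true

It holds at (x, y) = (0, 3) (both sides equal 3), but fails at (x, y) = (4, 4) (LHS = 4·√(2) ≈ 5.657, RHS = 8).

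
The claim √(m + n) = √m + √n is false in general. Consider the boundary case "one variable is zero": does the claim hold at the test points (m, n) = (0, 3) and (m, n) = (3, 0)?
At (0, 3): LHS = √(3) ≈ 1.732, RHS = √(3) ≈ 1.732 → equal
At (3, 0): LHS = √(3) ≈ 1.732, RHS = √(3) ≈ 1.732 → equal

So the claim does hold at both of these boundary points, even though it is not an identity.

Answer: Yes, holds at both test points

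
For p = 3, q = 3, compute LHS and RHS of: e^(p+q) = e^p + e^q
LHS = e^(3+3) = e^6 ≈ 403.4
RHS = e^3 + e^3 = 2·e^3 ≈ 40.17

LHS ≠ RHS (they differ by about 363.3), so the equation does not hold here.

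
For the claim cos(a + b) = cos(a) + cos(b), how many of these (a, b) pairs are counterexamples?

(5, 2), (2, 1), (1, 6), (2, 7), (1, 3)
Testing each pair:
(5, 2): LHS = cos(7) ≈ 0.7539, RHS = cos(2) + cos(5) ≈ -0.1325 → counterexample
(2, 1): LHS = cos(3) ≈ -0.99, RHS = cos(2) + cos(1) ≈ 0.1242 → counterexample
(1, 6): LHS = cos(7) ≈ 0.7539, RHS = cos(1) + cos(6) ≈ 1.5 → counterexample
(2, 7): LHS = cos(9) ≈ -0.9111, RHS = cos(2) + cos(7) ≈ 0.3378 → counterexample
(1, 3): LHS = cos(4) ≈ -0.6536, RHS = cos(3) + cos(1) ≈ -0.4497 → counterexample

That makes 5 counterexamples.

Answer: 5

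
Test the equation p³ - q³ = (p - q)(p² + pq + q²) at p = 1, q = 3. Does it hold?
Substituting p = 1, q = 3:

LHS = 1³ - 3³ = -26
RHS = (1 - 3)(1² + 1·3 + 3²) = -26

LHS = RHS, so the equation holds at this point.

Answer: Holds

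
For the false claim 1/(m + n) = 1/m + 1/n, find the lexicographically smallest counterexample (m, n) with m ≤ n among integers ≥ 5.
Substituting (5, 5) into the claim:
LHS = 1/(5 + 5) = 1/10
RHS = 1/5 + 1/5 = 2/5

Since LHS ≠ RHS, this pair disproves the claim, and no lexicographically smaller pair (m ≤ n, integers ≥ 5) does.

For instance (8, 12) is also a counterexample (LHS = 1/20, RHS = 5/24), but it's lexicographically larger.

Answer: (m, n) = (5, 5)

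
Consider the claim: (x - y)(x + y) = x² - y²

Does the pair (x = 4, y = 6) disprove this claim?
No

Substituting x = 4, y = 6:
LHS = (4 - 6)(4 + 6) = -20
RHS = 4² - 6² = -20

The sides agree, so this pair does not disprove the claim.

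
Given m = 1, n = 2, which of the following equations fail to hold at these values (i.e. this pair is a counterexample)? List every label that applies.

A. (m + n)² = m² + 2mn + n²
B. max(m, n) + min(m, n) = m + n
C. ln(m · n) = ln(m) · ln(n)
Evaluating each claim at the given values:
A. LHS = 9, RHS = 9 → holds here (LHS = RHS)
B. LHS = 3, RHS = 3 → holds here (LHS = RHS)
C. LHS = ln(2) ≈ 0.6931, RHS = 0 → fails here (LHS ≠ RHS)

Answer: C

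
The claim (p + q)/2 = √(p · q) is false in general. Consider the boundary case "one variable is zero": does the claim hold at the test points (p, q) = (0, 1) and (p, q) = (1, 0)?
At (0, 1): LHS = 1/2 ≠ RHS = 0
At (1, 0): LHS = 1/2 ≠ RHS = 0

Answer: No, fails at both test points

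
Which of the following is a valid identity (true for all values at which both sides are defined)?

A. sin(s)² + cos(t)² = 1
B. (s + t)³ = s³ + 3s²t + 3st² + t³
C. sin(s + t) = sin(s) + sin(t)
B

A: fails at (1, 3) — LHS = sin(1)² + cos(3)² ≈ 1.688, RHS = 1.
B: holds — e.g. at (4, 5), both sides equal 729.
C: fails at (1, 4) — LHS = sin(5) ≈ -0.9589, RHS = sin(4) + sin(1) ≈ 0.08467.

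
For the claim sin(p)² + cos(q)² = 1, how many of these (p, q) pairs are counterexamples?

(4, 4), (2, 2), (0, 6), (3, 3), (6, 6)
Testing each pair:
(4, 4): LHS = cos(4)² + sin(4)² = 1, RHS = 1 → satisfies claim
(2, 2): LHS = cos(2)² + sin(2)² = 1, RHS = 1 → satisfies claim
(0, 6): LHS = cos(6)² ≈ 0.9219, RHS = 1 → counterexample
(3, 3): LHS = sin(3)² + cos(3)² = 1, RHS = 1 → satisfies claim
(6, 6): LHS = sin(6)² + cos(6)² = 1, RHS = 1 → satisfies claim

That makes 1 counterexample.

Answer: 1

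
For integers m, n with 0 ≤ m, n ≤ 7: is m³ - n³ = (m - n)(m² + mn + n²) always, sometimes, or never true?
The identity holds for every pair in the range. For instance at (m, n) = (1, 5): both sides equal -124.

Answer: Always true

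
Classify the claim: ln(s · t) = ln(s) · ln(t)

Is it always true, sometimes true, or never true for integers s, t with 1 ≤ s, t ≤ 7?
Sometimes true

It holds at (s, t) = (1, 1) (both sides equal 0), but fails at (s, t) = (1, 3) (LHS = ln(3) ≈ 1.099, RHS = 0).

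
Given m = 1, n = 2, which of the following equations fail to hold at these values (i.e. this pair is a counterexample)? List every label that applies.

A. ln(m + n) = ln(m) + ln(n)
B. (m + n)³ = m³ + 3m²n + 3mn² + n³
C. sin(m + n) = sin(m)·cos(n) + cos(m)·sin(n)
A

Evaluating each claim at the given values:
A. LHS = ln(3) ≈ 1.099, RHS = ln(2) ≈ 0.6931 → fails here (LHS ≠ RHS)
B. LHS = 27, RHS = 27 → holds here (LHS = RHS)
C. LHS = sin(3) ≈ 0.1411, RHS = sin(1)·cos(2) + sin(2)·cos(1) ≈ 0.1411 → holds here (LHS = RHS)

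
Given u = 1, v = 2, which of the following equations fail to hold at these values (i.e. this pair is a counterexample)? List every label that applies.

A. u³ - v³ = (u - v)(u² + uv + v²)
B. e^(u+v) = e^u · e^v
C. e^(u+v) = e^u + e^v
C

Evaluating each claim at the given values:
A. LHS = -7, RHS = -7 → holds here (LHS = RHS)
B. LHS = e^3 ≈ 20.09, RHS = e^3 ≈ 20.09 → holds here (LHS = RHS)
C. LHS = e^3 ≈ 20.09, RHS = e + e^2 ≈ 10.11 → fails here (LHS ≠ RHS)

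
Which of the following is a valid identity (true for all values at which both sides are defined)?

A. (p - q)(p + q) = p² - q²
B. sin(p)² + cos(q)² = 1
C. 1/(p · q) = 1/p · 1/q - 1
A

A: holds — e.g. at (2, 7), both sides equal -45.
B: fails at (4, 5) — LHS = cos(5)² + sin(4)² ≈ 0.6532, RHS = 1.
C: fails at (6, 7) — LHS = 1/42, RHS = -41/42.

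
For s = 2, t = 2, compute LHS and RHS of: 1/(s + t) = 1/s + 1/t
LHS = 1/(2 + 2) = 1/4
RHS = 1/2 + 1/2 = 1

LHS ≠ RHS, so the equation does not hold here.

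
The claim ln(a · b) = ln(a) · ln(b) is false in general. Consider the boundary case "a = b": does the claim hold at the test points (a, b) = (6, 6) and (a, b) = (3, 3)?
No, fails at both test points

At (6, 6): LHS = ln(36) ≈ 3.584 ≠ RHS = ln(6)² ≈ 3.21
At (3, 3): LHS = ln(9) ≈ 2.197 ≠ RHS = ln(3)² ≈ 1.207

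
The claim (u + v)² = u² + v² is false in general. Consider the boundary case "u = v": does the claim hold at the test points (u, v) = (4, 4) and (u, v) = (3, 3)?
At (4, 4): LHS = 64 ≠ RHS = 32
At (3, 3): LHS = 36 ≠ RHS = 18

Answer: No, fails at both test points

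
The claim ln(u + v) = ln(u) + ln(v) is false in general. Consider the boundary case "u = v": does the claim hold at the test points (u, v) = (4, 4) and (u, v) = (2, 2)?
At (4, 4): LHS = ln(8) ≈ 2.079 ≠ RHS = 2·ln(4) ≈ 2.773
At (2, 2): LHS = ln(4) ≈ 1.386, RHS = 2·ln(2) ≈ 1.386 → equal

Answer: Only at (2, 2)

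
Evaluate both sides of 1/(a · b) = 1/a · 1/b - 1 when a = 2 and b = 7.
LHS = 1/(2 · 7) = 1/14
RHS = 1/2 · 1/7 - 1 = -13/14

LHS ≠ RHS, so the equation does not hold here.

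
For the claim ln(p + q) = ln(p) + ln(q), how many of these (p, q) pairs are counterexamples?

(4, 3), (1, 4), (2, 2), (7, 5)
Testing each pair:
(4, 3): LHS = ln(7) ≈ 1.946, RHS = ln(3) + ln(4) ≈ 2.485 → counterexample
(1, 4): LHS = ln(5) ≈ 1.609, RHS = ln(4) ≈ 1.386 → counterexample
(2, 2): LHS = ln(4) ≈ 1.386, RHS = 2·ln(2) ≈ 1.386 → satisfies claim
(7, 5): LHS = ln(12) ≈ 2.485, RHS = ln(5) + ln(7) ≈ 3.555 → counterexample

That makes 3 counterexamples.

Answer: 3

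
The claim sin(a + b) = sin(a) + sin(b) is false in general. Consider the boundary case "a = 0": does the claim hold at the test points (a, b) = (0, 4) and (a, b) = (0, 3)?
At (0, 4): LHS = sin(4) ≈ -0.7568, RHS = sin(4) ≈ -0.7568 → equal
At (0, 3): LHS = sin(3) ≈ 0.1411, RHS = sin(3) ≈ 0.1411 → equal

So the claim does hold at both of these boundary points, even though it is not an identity.

Answer: Yes, holds at both test points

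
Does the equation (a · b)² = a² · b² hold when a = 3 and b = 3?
Holds

Substituting a = 3, b = 3:

LHS = (3 · 3)² = 81
RHS = 3² · 3² = 81

LHS = RHS, so the equation holds at this point.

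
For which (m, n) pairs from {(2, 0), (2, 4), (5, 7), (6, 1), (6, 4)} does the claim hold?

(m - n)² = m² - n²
Testing each pair:
(2, 0): LHS = 4, RHS = 4 → holds
(2, 4): LHS = 4, RHS = -12 → fails
(5, 7): LHS = 4, RHS = -24 → fails
(6, 1): LHS = 25, RHS = 35 → fails
(6, 4): LHS = 4, RHS = 20 → fails

1 of 5 pairs satisfies the claim.

Answer: (2, 0)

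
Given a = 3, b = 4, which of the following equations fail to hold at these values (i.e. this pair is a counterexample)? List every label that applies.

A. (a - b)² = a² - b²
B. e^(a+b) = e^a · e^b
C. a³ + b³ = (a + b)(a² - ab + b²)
A

Evaluating each claim at the given values:
A. LHS = 1, RHS = -7 → fails here (LHS ≠ RHS)
B. LHS = e^7 ≈ 1097, RHS = e^7 ≈ 1097 → holds here (LHS = RHS)
C. LHS = 91, RHS = 91 → holds here (LHS = RHS)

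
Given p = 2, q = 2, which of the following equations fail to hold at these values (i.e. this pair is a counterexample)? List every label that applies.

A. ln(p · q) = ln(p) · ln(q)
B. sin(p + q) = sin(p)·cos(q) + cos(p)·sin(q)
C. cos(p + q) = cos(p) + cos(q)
A, C

Evaluating each claim at the given values:
A. LHS = ln(4) ≈ 1.386, RHS = ln(2)² ≈ 0.4805 → fails here (LHS ≠ RHS)
B. LHS = sin(4) ≈ -0.7568, RHS = 2·sin(2)·cos(2) ≈ -0.7568 → holds here (LHS = RHS)
C. LHS = cos(4) ≈ -0.6536, RHS = 2·cos(2) ≈ -0.8323 → fails here (LHS ≠ RHS)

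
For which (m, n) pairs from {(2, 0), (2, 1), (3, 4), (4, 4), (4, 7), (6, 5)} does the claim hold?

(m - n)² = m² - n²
Testing each pair:
(2, 0): LHS = 4, RHS = 4 → holds
(2, 1): LHS = 1, RHS = 3 → fails
(3, 4): LHS = 1, RHS = -7 → fails
(4, 4): LHS = 0, RHS = 0 → holds
(4, 7): LHS = 9, RHS = -33 → fails
(6, 5): LHS = 1, RHS = 11 → fails

2 of 6 pairs satisfy the claim.

Answer: (2, 0), (4, 4)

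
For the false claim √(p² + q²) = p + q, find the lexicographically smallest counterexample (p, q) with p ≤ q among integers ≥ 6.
Substituting (6, 6) into the claim:
LHS = √(6² + 6²) = 6·√(2) ≈ 8.485
RHS = 6 + 6 = 12

Since LHS ≠ RHS, this pair disproves the claim, and no lexicographically smaller pair (p ≤ q, integers ≥ 6) does.

For instance (9, 12) is also a counterexample (LHS = 15, RHS = 21), but it's lexicographically larger.

Answer: (p, q) = (6, 6)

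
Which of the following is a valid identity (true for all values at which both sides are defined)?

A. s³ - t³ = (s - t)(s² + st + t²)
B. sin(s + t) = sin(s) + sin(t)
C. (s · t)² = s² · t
A

A: holds — e.g. at (2, 4), both sides equal -56.
B: fails at (1, 5) — LHS = sin(6) ≈ -0.2794, RHS = sin(5) + sin(1) ≈ -0.1175.
C: fails at (4, 4) — LHS = 256, RHS = 64.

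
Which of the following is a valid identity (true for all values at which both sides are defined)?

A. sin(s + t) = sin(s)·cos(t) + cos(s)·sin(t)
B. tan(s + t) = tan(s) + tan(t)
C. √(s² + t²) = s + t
A: holds — e.g. at (1, 4), both sides equal sin(5) ≈ -0.9589.
B: fails at (2, 5) — LHS = tan(7) ≈ 0.8714, RHS = tan(5) + tan(2) ≈ -5.566.
C: fails at (2, 3) — LHS = √(13) ≈ 3.606, RHS = 5.

Answer: A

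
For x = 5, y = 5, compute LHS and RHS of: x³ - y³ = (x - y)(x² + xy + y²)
LHS = 5³ - 5³ = 0
RHS = (5 - 5)(5² + 5·5 + 5²) = 0

LHS = RHS: the two sides agree.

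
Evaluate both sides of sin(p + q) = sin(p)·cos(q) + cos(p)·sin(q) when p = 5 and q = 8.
LHS = sin(5 + 8) = sin(13) ≈ 0.4202
RHS = sin(5)·cos(8) + cos(5)·sin(8) = sin(5)·cos(8) + sin(8)·cos(5) ≈ 0.4202

LHS = RHS: the two sides agree.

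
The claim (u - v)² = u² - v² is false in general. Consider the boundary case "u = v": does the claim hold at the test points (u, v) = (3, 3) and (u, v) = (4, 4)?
At (3, 3): LHS = 0, RHS = 0 → equal
At (4, 4): LHS = 0, RHS = 0 → equal

So the claim does hold at both of these boundary points, even though it is not an identity.

Answer: Yes, holds at both test points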